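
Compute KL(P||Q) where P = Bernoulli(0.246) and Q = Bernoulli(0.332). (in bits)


KL = p*log2(p/q) + (1-p)*log2((1-p)/(1-q)) = 0.246*log2(0.246/0.332) + 0.754*log2(0.754/0.668) = 0.0253

0.0253 bits


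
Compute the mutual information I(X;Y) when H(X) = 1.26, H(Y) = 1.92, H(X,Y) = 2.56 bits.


I(X;Y) = H(X) + H(Y) - H(X,Y) = 1.26 + 1.92 - 2.56 = 0.62

0.62 bits


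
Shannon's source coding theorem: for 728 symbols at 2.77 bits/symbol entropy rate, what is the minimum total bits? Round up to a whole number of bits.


Minimum bits >= n * H = 728 * 2.77 = 2016.56, rounded up to a whole number of bits = 2017

2017 bits


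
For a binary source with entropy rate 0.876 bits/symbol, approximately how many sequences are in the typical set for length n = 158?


log2|A_typical| = nH = 158 * 0.876 = 138.408, so |A_typical| ~ 2^138.408 = 4.623e+41

4.623e+41


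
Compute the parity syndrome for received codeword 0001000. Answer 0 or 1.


Syndrome = XOR of all bits = 0 XOR 0 XOR 0 XOR 1 XOR 0 XOR 0 XOR 0 = 1

1


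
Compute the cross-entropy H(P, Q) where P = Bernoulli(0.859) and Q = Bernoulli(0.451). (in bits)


H(P,Q) = -p*log2(q) - (1-p)*log2(1-q). -0.859*log2(0.451) = 0.986820; -0.141*log2(0.549) = 0.121982. H(P,Q) = 0.986820 + 0.121982 = 1.1088

1.1088 bits


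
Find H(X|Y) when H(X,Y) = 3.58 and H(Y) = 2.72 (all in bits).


H(X|Y) = H(X,Y) - H(Y) = 3.58 - 2.72 = 0.86

0.86 bits


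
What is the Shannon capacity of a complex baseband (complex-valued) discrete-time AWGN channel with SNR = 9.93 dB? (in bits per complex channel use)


SNR_linear = 10^(9.93/10) = 9.8401; C = log2(1 + SNR_linear) = log2(1 + 9.8401) = 3.4383

3.4383 bits/channel use


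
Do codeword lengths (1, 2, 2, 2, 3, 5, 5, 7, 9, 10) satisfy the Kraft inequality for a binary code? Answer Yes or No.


Kraft sum = sum(2^(-l_i)) = 1.4482, need <= 1. Result: violated (a binary prefix-free code with these lengths cannot exist)

No


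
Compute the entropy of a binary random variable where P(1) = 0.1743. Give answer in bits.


H = -p*log2(p) - (1-p)*log2(1-p). -0.1743*log2(0.1743) = 0.439298; -0.8257*log2(0.8257) = 0.228149. H = 0.439298 + 0.228149 = 0.6674

0.6674 bits


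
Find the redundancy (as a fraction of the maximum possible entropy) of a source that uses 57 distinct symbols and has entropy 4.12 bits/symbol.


H_max = log2(K) = log2(57) = 5.8329 bits/symbol. Redundancy = 1 - H/H_max = 1 - 4.12/5.8329 = 1 - 0.7063 = 0.2937

0.2937


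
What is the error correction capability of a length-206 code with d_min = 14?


Correction capability = floor((d-1)/2) = floor((14-1)/2) = 6

6 errors


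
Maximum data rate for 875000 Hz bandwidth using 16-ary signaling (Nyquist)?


Rate = 2 * B * log2(M) = 2 * 875000 * 4.0 = 7000000.0

7000000.0 bps


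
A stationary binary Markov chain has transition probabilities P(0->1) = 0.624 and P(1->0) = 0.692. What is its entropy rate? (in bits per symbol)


Stationary distribution: pi_0 = p10/(p01+p10) = 0.5258, pi_1 = 0.4742. Entropy rate H' = pi_0*H(p01) + pi_1*H(p10) = 0.5258*0.9552 + 0.4742*0.8909 = 0.9247

0.9247 bits/symbol


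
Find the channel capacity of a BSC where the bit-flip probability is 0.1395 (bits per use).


H(p) = -p*log2(p) - (1-p)*log2(1-p) = -0.1395*log2(0.1395) - 0.8605*log2(0.8605) = 0.396412 + 0.186516 = 0.5829. C = 1 - H(p) = 1 - 0.5829 = 0.4171

0.4171 bits


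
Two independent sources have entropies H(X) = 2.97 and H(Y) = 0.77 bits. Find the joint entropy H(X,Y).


For independent variables, H(X,Y) = H(X) + H(Y) = 2.97 + 0.77 = 3.74

3.74 bits


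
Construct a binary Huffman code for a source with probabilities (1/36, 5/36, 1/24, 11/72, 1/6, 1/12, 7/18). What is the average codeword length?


Huffman construction (repeatedly merge the two least-probable nodes; each merge adds 1 bit to every symbol beneath it): 1/36 + 1/24 = 5/72; 5/72 + 1/12 = 11/72; 5/36 + 11/72 = 7/24; 11/72 + 1/6 = 23/72; 7/24 + 23/72 = 11/18; 7/18 + 11/18 = 1. Resulting codeword lengths (in the order the probabilities were given): (5, 3, 5, 3, 3, 4, 1). L_avg = sum(p_i * l_i) = 1/36*5 + 5/36*3 + 1/24*5 + 11/72*3 + 1/6*3 + 1/12*4 + 7/18*1 = 22/9 = 2.4444

2.4444 bits


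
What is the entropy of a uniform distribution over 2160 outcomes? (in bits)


H = log2(n) = log2(2160) = 11.0768

11.0768 bits


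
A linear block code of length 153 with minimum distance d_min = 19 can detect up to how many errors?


Detection capability = d_min - 1 = 19 - 1 = 18

18 errors


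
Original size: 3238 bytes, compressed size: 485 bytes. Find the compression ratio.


Ratio = original / compressed = 3238 / 485 = 6.6763

6.6763


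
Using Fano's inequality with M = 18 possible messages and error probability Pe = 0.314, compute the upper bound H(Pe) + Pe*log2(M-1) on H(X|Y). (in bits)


H(Pe) = -Pe*log2(Pe) - (1-Pe)*log2(1-Pe) = -0.314*log2(0.314) - 0.686*log2(0.686) = 0.524745 + 0.372992 = 0.8977. Pe*log2(M-1) = 0.314*log2(17) = 1.283463. Bound = H(Pe) + Pe*log2(M-1) = 0.524745 + 0.372992 + 1.283463 = 2.1812

2.1812 bits


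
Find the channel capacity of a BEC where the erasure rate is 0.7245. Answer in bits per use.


C = 1 - epsilon = 1 - 0.7245 = 0.2755

0.2755 bits


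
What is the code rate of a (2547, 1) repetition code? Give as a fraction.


Rate = k/n = 1/2547

1/2547


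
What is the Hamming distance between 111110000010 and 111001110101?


Count differing positions: . . . ^ ^ ^ ^ ^ . ^ ^ ^ = 8 differences

8


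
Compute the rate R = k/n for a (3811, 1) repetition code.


Rate = k/n = 1/3811

1/3811


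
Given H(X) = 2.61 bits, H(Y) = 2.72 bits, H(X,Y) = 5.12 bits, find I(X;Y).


I(X;Y) = H(X) + H(Y) - H(X,Y) = 2.61 + 2.72 - 5.12 = 0.21

0.21 bits


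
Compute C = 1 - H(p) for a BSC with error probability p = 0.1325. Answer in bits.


H(p) = -p*log2(p) - (1-p)*log2(1-p) = -0.1325*log2(0.1325) - 0.8675*log2(0.8675) = 0.386361 + 0.177893 = 0.5643. C = 1 - H(p) = 1 - 0.5643 = 0.4357

0.4357 bits


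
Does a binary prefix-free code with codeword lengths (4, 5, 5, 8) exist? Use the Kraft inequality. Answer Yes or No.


Kraft sum = sum(2^(-l_i)) = 0.1289, need <= 1. Result: satisfied (a binary prefix-free code with these lengths exists)

Yes


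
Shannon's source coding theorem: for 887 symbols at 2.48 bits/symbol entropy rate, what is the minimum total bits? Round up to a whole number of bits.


Minimum bits >= n * H = 887 * 2.48 = 2199.76, rounded up to a whole number of bits = 2200

2200 bits


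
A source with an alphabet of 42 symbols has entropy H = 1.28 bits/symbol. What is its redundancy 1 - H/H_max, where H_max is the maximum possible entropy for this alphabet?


H_max = log2(K) = log2(42) = 5.3923 bits/symbol. Redundancy = 1 - H/H_max = 1 - 1.28/5.3923 = 1 - 0.2374 = 0.7626

0.7626


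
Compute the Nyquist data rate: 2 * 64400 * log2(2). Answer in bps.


Rate = 2 * B * log2(M) = 2 * 64400 * 1.0 = 128800.0

128800.0 bps


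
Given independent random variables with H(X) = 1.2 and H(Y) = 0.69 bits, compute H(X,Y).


For independent variables, H(X,Y) = H(X) + H(Y) = 1.2 + 0.69 = 1.89

1.89 bits


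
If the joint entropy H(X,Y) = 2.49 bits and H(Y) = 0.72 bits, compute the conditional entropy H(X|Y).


H(X|Y) = H(X,Y) - H(Y) = 2.49 - 0.72 = 1.77

1.77 bits


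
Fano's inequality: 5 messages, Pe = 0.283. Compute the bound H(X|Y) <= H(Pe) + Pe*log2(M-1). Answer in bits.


H(Pe) = -Pe*log2(Pe) - (1-Pe)*log2(1-Pe) = -0.283*log2(0.283) - 0.717*log2(0.717) = 0.515379 + 0.344128 = 0.8595. Pe*log2(M-1) = 0.283*log2(4) = 0.566000. Bound = H(Pe) + Pe*log2(M-1) = 0.515379 + 0.344128 + 0.566000 = 1.4255

1.4255 bits


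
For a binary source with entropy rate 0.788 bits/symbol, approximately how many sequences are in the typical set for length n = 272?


log2|A_typical| = nH = 272 * 0.788 = 214.336, so |A_typical| ~ 2^214.336 = 3.323e+64

3.323e+64


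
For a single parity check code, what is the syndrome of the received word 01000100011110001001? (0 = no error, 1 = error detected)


Syndrome = XOR of all bits = 0 XOR 1 XOR 0 XOR 0 XOR 0 XOR 1 XOR 0 XOR 0 XOR 0 XOR 1 XOR 1 XOR 1 XOR 1 XOR 0 XOR 0 XOR 0 XOR 1 XOR 0 XOR 0 XOR 1 = 0

0


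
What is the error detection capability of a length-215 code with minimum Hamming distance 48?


Detection capability = d_min - 1 = 48 - 1 = 47

47 errors


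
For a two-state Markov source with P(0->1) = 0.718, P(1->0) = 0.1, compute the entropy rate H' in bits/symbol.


Stationary distribution: pi_0 = p10/(p01+p10) = 0.1222, pi_1 = 0.8778. Entropy rate H' = pi_0*H(p01) + pi_1*H(p10) = 0.1222*0.8582 + 0.8778*0.469 = 0.5166

0.5166 bits/symbol


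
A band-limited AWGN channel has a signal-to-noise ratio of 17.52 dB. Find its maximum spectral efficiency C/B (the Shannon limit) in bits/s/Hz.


SNR_linear = 10^(17.52/10) = 56.4937; C/B = log2(1 + SNR_linear) = log2(1 + 56.4937) = 5.8453

5.8453 bits/s/Hz


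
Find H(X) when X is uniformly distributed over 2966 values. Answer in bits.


H = log2(n) = log2(2966) = 11.5343

11.5343 bits


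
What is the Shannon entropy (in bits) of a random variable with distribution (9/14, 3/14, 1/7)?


H = -sum(p_i * log2(p_i)). Terms: -(9/14)*log2(9/14) = 0.409776; -(3/14)*log2(3/14) = 0.476227; -(1/7)*log2(1/7) = 0.401051. H = 0.409776 + 0.476227 + 0.401051 = 1.2871

1.2871 bits


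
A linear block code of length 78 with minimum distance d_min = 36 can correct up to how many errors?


Correction capability = floor((d-1)/2) = floor((36-1)/2) = 17

17 errors


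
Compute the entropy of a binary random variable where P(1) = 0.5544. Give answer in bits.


H = -p*log2(p) - (1-p)*log2(1-p). -0.5544*log2(0.5544) = 0.471795; -0.4456*log2(0.4456) = 0.519649. H = 0.471795 + 0.519649 = 0.9914

0.9914 bits


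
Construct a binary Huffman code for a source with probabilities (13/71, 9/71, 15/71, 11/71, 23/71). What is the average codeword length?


Huffman construction (repeatedly merge the two least-probable nodes; each merge adds 1 bit to every symbol beneath it): 9/71 + 11/71 = 20/71; 13/71 + 15/71 = 28/71; 20/71 + 23/71 = 43/71; 28/71 + 43/71 = 1. Resulting codeword lengths (in the order the probabilities were given): (2, 3, 2, 3, 2). L_avg = sum(p_i * l_i) = 13/71*2 + 9/71*3 + 15/71*2 + 11/71*3 + 23/71*2 = 162/71 = 2.2817

2.2817 bits


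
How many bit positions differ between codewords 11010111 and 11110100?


Count differing positions: . . ^ . . . ^ ^ = 3 differences

3


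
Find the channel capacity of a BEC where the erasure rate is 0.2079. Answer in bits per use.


C = 1 - epsilon = 1 - 0.2079 = 0.7921

0.7921 bits


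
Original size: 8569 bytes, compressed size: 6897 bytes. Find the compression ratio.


Ratio = original / compressed = 8569 / 6897 = 1.2424

1.2424


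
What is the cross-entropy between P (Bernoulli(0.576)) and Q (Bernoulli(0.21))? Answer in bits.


H(P,Q) = -p*log2(q) - (1-p)*log2(1-q). -0.576*log2(0.21) = 1.296886; -0.424*log2(0.79) = 0.144192. H(P,Q) = 1.296886 + 0.144192 = 1.4411

1.4411 bits


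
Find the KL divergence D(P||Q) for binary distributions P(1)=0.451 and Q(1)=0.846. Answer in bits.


KL = p*log2(p/q) + (1-p)*log2((1-p)/(1-q)) = 0.451*log2(0.451/0.846) + 0.549*log2(0.549/0.154) = 0.5975

0.5975 bits


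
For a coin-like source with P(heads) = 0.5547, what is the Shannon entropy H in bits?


H = -p*log2(p) - (1-p)*log2(1-p). -0.5547*log2(0.5547) = 0.471617; -0.4453*log2(0.4453) = 0.519732. H = 0.471617 + 0.519732 = 0.9913

0.9913 bits


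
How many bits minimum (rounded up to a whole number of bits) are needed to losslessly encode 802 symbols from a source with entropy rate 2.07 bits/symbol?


Minimum bits >= n * H = 802 * 2.07 = 1660.14, rounded up to a whole number of bits = 1661

1661 bits


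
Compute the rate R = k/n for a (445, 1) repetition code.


Rate = k/n = 1/445

1/445


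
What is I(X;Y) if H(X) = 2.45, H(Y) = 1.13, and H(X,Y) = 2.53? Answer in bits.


I(X;Y) = H(X) + H(Y) - H(X,Y) = 2.45 + 1.13 - 2.53 = 1.05

1.05 bits


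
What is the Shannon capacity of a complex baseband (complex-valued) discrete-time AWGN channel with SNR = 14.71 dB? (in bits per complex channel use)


SNR_linear = 10^(14.71/10) = 29.5801; C = log2(1 + SNR_linear) = log2(1 + 29.5801) = 4.9345

4.9345 bits/channel use


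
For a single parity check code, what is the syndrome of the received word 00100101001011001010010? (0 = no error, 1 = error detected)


Syndrome = XOR of all bits = 0 XOR 0 XOR 1 XOR 0 XOR 0 XOR 1 XOR 0 XOR 1 XOR 0 XOR 0 XOR 1 XOR 0 XOR 1 XOR 1 XOR 0 XOR 0 XOR 1 XOR 0 XOR 1 XOR 0 XOR 0 XOR 1 XOR 0 = 1

1


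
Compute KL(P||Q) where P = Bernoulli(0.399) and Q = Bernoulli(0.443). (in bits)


KL = p*log2(p/q) + (1-p)*log2((1-p)/(1-q)) = 0.399*log2(0.399/0.443) + 0.601*log2(0.601/0.557) = 0.0057

0.0057 bits


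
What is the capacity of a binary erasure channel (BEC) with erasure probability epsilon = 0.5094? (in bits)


C = 1 - epsilon = 1 - 0.5094 = 0.4906

0.4906 bits


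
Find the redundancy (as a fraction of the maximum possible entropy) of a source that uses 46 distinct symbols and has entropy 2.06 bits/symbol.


H_max = log2(K) = log2(46) = 5.5236 bits/symbol. Redundancy = 1 - H/H_max = 1 - 2.06/5.5236 = 1 - 0.3729 = 0.6271

0.6271


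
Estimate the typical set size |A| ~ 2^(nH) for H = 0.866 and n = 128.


log2|A_typical| = nH = 128 * 0.866 = 110.848, so |A_typical| ~ 2^110.848 = 2.337e+33

2.337e+33


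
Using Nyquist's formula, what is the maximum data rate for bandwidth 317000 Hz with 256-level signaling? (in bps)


Rate = 2 * B * log2(M) = 2 * 317000 * 8.0 = 5072000.0

5072000.0 bps


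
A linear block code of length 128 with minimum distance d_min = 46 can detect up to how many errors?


Detection capability = d_min - 1 = 46 - 1 = 45

45 errors


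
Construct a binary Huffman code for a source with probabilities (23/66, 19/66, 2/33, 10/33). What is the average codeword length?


Huffman construction (repeatedly merge the two least-probable nodes; each merge adds 1 bit to every symbol beneath it): 2/33 + 19/66 = 23/66; 10/33 + 23/66 = 43/66; 23/66 + 43/66 = 1. Resulting codeword lengths (in the order the probabilities were given): (2, 2, 2, 2). L_avg = sum(p_i * l_i) = 23/66*2 + 19/66*2 + 2/33*2 + 10/33*2 = 2

2.0 bits


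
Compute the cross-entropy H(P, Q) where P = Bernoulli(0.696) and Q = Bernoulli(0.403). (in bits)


H(P,Q) = -p*log2(q) - (1-p)*log2(1-q). -0.696*log2(0.403) = 0.912559; -0.304*log2(0.597) = 0.226236. H(P,Q) = 0.912559 + 0.226236 = 1.1388

1.1388 bits


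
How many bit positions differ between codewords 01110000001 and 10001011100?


Count differing positions: ^ ^ ^ ^ ^ . ^ ^ ^ . ^ = 9 differences

9


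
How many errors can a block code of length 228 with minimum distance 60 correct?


Correction capability = floor((d-1)/2) = floor((60-1)/2) = 29

29 errors


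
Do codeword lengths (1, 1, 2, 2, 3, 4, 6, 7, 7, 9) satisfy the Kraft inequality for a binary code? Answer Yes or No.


Kraft sum = sum(2^(-l_i)) = 1.7207, need <= 1. Result: violated (a binary prefix-free code with these lengths cannot exist)

No


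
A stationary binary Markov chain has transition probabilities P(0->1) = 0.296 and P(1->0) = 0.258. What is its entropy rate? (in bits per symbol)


Stationary distribution: pi_0 = p10/(p01+p10) = 0.4657, pi_1 = 0.5343. Entropy rate H' = pi_0*H(p01) + pi_1*H(p10) = 0.4657*0.8763 + 0.5343*0.8237 = 0.8482

0.8482 bits/symbol


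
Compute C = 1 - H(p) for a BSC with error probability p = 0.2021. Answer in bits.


H(p) = -p*log2(p) - (1-p)*log2(1-p) = -0.2021*log2(0.2021) - 0.7979*log2(0.7979) = 0.466216 + 0.259892 = 0.7261. C = 1 - H(p) = 1 - 0.7261 = 0.2739

0.2739 bits


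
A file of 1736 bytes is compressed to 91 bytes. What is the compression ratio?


Ratio = original / compressed = 1736 / 91 = 19.0769

19.0769


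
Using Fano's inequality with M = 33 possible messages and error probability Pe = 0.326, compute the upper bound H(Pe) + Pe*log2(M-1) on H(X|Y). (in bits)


H(Pe) = -Pe*log2(Pe) - (1-Pe)*log2(1-Pe) = -0.326*log2(0.326) - 0.674*log2(0.674) = 0.527160 + 0.383627 = 0.9108. Pe*log2(M-1) = 0.326*log2(32) = 1.630000. Bound = H(Pe) + Pe*log2(M-1) = 0.527160 + 0.383627 + 1.630000 = 2.5408

2.5408 bits


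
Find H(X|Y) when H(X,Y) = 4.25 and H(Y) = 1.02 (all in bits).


H(X|Y) = H(X,Y) - H(Y) = 4.25 - 1.02 = 3.23

3.23 bits


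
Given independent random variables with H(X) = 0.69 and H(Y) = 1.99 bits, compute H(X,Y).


For independent variables, H(X,Y) = H(X) + H(Y) = 0.69 + 1.99 = 2.68

2.68 bits


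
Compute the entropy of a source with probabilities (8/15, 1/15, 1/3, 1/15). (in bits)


H = -sum(p_i * log2(p_i)). Terms: -(8/15)*log2(8/15) = 0.483675; -(1/15)*log2(1/15) = 0.260459; -(1/3)*log2(1/3) = 0.528321; -(1/15)*log2(1/15) = 0.260459. H = 0.483675 + 0.260459 + 0.528321 + 0.260459 = 1.5329

1.5329 bits


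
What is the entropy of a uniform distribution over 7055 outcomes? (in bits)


H = log2(n) = log2(7055) = 12.7844

12.7844 bits


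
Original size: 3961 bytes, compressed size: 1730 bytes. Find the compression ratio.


Ratio = original / compressed = 3961 / 1730 = 2.2896

2.2896


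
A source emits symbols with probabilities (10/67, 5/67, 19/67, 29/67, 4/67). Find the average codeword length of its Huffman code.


Huffman construction (repeatedly merge the two least-probable nodes; each merge adds 1 bit to every symbol beneath it): 4/67 + 5/67 = 9/67; 9/67 + 10/67 = 19/67; 19/67 + 19/67 = 38/67; 29/67 + 38/67 = 1. Resulting codeword lengths (in the order the probabilities were given): (3, 4, 2, 1, 4). L_avg = sum(p_i * l_i) = 10/67*3 + 5/67*4 + 19/67*2 + 29/67*1 + 4/67*4 = 133/67 = 1.9851

1.9851 bits


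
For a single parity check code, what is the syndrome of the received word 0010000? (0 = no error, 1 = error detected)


Syndrome = XOR of all bits = 0 XOR 0 XOR 1 XOR 0 XOR 0 XOR 0 XOR 0 = 1

1


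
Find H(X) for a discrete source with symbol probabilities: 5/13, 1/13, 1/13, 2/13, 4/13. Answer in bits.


H = -sum(p_i * log2(p_i)). Terms: -(5/13)*log2(5/13) = 0.530197; -(1/13)*log2(1/13) = 0.284649; -(1/13)*log2(1/13) = 0.284649; -(2/13)*log2(2/13) = 0.415452; -(4/13)*log2(4/13) = 0.523212. H = 0.530197 + 0.284649 + 0.284649 + 0.415452 + 0.523212 = 2.0382

2.0382 bits


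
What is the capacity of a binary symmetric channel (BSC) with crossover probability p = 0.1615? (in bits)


H(p) = -p*log2(p) - (1-p)*log2(1-p) = -0.1615*log2(0.1615) - 0.8385*log2(0.8385) = 0.424809 + 0.213077 = 0.6379. C = 1 - H(p) = 1 - 0.6379 = 0.3621

0.3621 bits


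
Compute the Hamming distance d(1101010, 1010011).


Count differing positions: . ^ ^ ^ . . ^ = 4 differences

4


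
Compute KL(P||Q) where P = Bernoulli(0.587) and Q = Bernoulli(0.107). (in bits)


KL = p*log2(p/q) + (1-p)*log2((1-p)/(1-q)) = 0.587*log2(0.587/0.107) + 0.413*log2(0.413/0.893) = 0.9821

0.9821 bits


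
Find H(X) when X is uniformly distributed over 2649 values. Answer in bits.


H = log2(n) = log2(2649) = 11.3712

11.3712 bits


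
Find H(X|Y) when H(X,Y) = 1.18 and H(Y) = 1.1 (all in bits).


H(X|Y) = H(X,Y) - H(Y) = 1.18 - 1.1 = 0.08

0.08 bits


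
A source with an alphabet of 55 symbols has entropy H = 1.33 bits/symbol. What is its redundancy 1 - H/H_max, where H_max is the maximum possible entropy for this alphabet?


H_max = log2(K) = log2(55) = 5.7814 bits/symbol. Redundancy = 1 - H/H_max = 1 - 1.33/5.7814 = 1 - 0.23 = 0.77

0.77


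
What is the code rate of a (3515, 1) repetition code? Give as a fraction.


Rate = k/n = 1/3515

1/3515


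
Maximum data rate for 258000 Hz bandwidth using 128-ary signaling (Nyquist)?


Rate = 2 * B * log2(M) = 2 * 258000 * 7.0 = 3612000.0

3612000.0 bps


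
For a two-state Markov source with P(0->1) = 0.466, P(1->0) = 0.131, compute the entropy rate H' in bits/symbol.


Stationary distribution: pi_0 = p10/(p01+p10) = 0.2194, pi_1 = 0.7806. Entropy rate H' = pi_0*H(p01) + pi_1*H(p10) = 0.2194*0.9967 + 0.7806*0.5602 = 0.656

0.656 bits/symbol


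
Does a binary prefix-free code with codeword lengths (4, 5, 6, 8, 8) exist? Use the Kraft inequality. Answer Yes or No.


Kraft sum = sum(2^(-l_i)) = 0.1172, need <= 1. Result: satisfied (a binary prefix-free code with these lengths exists)

Yes


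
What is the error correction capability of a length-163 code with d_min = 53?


Correction capability = floor((d-1)/2) = floor((53-1)/2) = 26

26 errors


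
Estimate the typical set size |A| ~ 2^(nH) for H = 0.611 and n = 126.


log2|A_typical| = nH = 126 * 0.611 = 76.986, so |A_typical| ~ 2^76.986 = 1.497e+23

1.497e+23


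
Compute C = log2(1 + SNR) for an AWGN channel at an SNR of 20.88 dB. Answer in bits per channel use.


SNR_linear = 10^(20.88/10) = 122.4616; C = log2(1 + SNR_linear) = log2(1 + 122.4616) = 6.9479

6.9479 bits/channel use


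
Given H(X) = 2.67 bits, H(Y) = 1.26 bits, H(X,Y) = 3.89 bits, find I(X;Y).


I(X;Y) = H(X) + H(Y) - H(X,Y) = 2.67 + 1.26 - 3.89 = 0.04

0.04 bits


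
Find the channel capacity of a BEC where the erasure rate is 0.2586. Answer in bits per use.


C = 1 - epsilon = 1 - 0.2586 = 0.7414

0.7414 bits


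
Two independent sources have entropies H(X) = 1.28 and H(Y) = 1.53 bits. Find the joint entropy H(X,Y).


For independent variables, H(X,Y) = H(X) + H(Y) = 1.28 + 1.53 = 2.81

2.81 bits


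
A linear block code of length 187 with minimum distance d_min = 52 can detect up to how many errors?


Detection capability = d_min - 1 = 52 - 1 = 51

51 errors


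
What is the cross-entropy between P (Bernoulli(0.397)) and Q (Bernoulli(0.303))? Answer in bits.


H(P,Q) = -p*log2(q) - (1-p)*log2(1-q). -0.397*log2(0.303) = 0.683876; -0.603*log2(0.697) = 0.314024. H(P,Q) = 0.683876 + 0.314024 = 0.9979

0.9979 bits


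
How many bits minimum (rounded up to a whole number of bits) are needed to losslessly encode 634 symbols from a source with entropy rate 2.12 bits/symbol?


Minimum bits >= n * H = 634 * 2.12 = 1344.08, rounded up to a whole number of bits = 1345

1345 bits


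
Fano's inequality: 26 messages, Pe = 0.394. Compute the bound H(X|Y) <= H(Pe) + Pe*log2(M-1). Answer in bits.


H(Pe) = -Pe*log2(Pe) - (1-Pe)*log2(1-Pe) = -0.394*log2(0.394) - 0.606*log2(0.606) = 0.529431 + 0.437902 = 0.9673. Pe*log2(M-1) = 0.394*log2(25) = 1.829679. Bound = H(Pe) + Pe*log2(M-1) = 0.529431 + 0.437902 + 1.829679 = 2.797

2.797 bits


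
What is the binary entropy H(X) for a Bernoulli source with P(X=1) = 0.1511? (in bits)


H = -p*log2(p) - (1-p)*log2(1-p). -0.1511*log2(0.1511) = 0.411963; -0.8489*log2(0.8489) = 0.200623. H = 0.411963 + 0.200623 = 0.6126

0.6126 bits


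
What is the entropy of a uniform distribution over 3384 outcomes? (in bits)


H = log2(n) = log2(3384) = 11.7245

11.7245 bits


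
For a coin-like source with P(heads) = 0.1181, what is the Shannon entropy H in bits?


H = -p*log2(p) - (1-p)*log2(1-p). -0.1181*log2(0.1181) = 0.363975; -0.8819*log2(0.8819) = 0.159900. H = 0.363975 + 0.159900 = 0.5239

0.5239 bits


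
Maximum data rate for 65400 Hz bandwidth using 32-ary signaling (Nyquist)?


Rate = 2 * B * log2(M) = 2 * 65400 * 5.0 = 654000.0

654000.0 bps


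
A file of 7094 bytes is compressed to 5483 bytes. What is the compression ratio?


Ratio = original / compressed = 7094 / 5483 = 1.2938

1.2938


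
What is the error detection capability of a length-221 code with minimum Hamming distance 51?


Detection capability = d_min - 1 = 51 - 1 = 50

50 errors


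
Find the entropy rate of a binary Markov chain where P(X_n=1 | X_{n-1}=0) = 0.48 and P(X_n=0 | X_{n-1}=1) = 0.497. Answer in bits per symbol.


Stationary distribution: pi_0 = p10/(p01+p10) = 0.5087, pi_1 = 0.4913. Entropy rate H' = pi_0*H(p01) + pi_1*H(p10) = 0.5087*0.9988 + 0.4913*1.0 = 0.9994

0.9994 bits/symbol


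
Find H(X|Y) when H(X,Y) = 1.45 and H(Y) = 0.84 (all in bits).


H(X|Y) = H(X,Y) - H(Y) = 1.45 - 0.84 = 0.61

0.61 bits


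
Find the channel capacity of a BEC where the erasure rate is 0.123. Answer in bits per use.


C = 1 - epsilon = 1 - 0.123 = 0.877

0.877 bits


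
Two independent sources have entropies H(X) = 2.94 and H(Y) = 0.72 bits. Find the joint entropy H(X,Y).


For independent variables, H(X,Y) = H(X) + H(Y) = 2.94 + 0.72 = 3.66

3.66 bits


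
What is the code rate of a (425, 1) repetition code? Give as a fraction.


Rate = k/n = 1/425

1/425


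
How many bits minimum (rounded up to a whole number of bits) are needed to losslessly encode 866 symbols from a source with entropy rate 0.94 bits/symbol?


Minimum bits >= n * H = 866 * 0.94 = 814.04, rounded up to a whole number of bits = 815

815 bits


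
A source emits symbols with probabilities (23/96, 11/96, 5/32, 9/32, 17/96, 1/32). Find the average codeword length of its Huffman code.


Huffman construction (repeatedly merge the two least-probable nodes; each merge adds 1 bit to every symbol beneath it): 1/32 + 11/96 = 7/48; 7/48 + 5/32 = 29/96; 17/96 + 23/96 = 5/12; 9/32 + 29/96 = 7/12; 5/12 + 7/12 = 1. Resulting codeword lengths (in the order the probabilities were given): (2, 4, 3, 2, 2, 4). L_avg = sum(p_i * l_i) = 23/96*2 + 11/96*4 + 5/32*3 + 9/32*2 + 17/96*2 + 1/32*4 = 235/96 = 2.4479

2.4479 bits


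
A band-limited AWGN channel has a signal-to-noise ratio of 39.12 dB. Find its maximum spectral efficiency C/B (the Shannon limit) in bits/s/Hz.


SNR_linear = 10^(39.12/10) = 8165.8237; C/B = log2(1 + SNR_linear) = log2(1 + 8165.8237) = 12.9956

12.9956 bits/s/Hz


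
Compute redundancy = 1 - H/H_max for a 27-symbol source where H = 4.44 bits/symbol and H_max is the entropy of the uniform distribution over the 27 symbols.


H_max = log2(K) = log2(27) = 4.7549 bits/symbol. Redundancy = 1 - H/H_max = 1 - 4.44/4.7549 = 1 - 0.9338 = 0.0662

0.0662


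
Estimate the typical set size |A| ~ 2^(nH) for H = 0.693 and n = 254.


log2|A_typical| = nH = 254 * 0.693 = 176.022, so |A_typical| ~ 2^176.022 = 9.725e+52

9.725e+52


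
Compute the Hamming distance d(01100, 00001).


Count differing positions: . ^ ^ . ^ = 3 differences

3


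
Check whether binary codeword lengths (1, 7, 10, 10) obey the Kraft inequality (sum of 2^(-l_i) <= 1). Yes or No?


Kraft sum = sum(2^(-l_i)) = 0.5098, need <= 1. Result: satisfied (a binary prefix-free code with these lengths exists)

Yes


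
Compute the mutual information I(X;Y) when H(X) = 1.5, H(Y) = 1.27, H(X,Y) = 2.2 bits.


I(X;Y) = H(X) + H(Y) - H(X,Y) = 1.5 + 1.27 - 2.2 = 0.57

0.57 bits


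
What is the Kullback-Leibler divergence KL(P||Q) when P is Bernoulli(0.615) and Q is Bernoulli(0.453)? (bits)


KL = p*log2(p/q) + (1-p)*log2((1-p)/(1-q)) = 0.615*log2(0.615/0.453) + 0.385*log2(0.385/0.547) = 0.0762

0.0762 bits


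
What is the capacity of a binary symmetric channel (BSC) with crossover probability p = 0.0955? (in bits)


H(p) = -p*log2(p) - (1-p)*log2(1-p) = -0.0955*log2(0.0955) - 0.9045*log2(0.9045) = 0.323588 + 0.130978 = 0.4546. C = 1 - H(p) = 1 - 0.4546 = 0.5454

0.5454 bits


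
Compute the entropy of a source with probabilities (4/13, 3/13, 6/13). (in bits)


H = -sum(p_i * log2(p_i)). Terms: -(4/13)*log2(4/13) = 0.523212; -(3/13)*log2(3/13) = 0.488187; -(6/13)*log2(6/13) = 0.514836. H = 0.523212 + 0.488187 + 0.514836 = 1.5262

1.5262 bits


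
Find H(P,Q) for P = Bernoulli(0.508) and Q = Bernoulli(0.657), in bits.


H(P,Q) = -p*log2(q) - (1-p)*log2(1-q). -0.508*log2(0.657) = 0.307866; -0.492*log2(0.343) = 0.759510. H(P,Q) = 0.307866 + 0.759510 = 1.0674

1.0674 bits


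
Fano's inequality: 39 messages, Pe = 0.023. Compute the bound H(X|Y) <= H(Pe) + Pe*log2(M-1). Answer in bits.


H(Pe) = -Pe*log2(Pe) - (1-Pe)*log2(1-Pe) = -0.023*log2(0.023) - 0.977*log2(0.977) = 0.125171 + 0.032797 = 0.158. Pe*log2(M-1) = 0.023*log2(38) = 0.120702. Bound = H(Pe) + Pe*log2(M-1) = 0.125171 + 0.032797 + 0.120702 = 0.2787

0.2787 bits


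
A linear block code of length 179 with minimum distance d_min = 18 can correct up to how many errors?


Correction capability = floor((d-1)/2) = floor((18-1)/2) = 8

8 errors


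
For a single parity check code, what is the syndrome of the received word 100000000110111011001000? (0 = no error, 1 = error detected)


Syndrome = XOR of all bits = 1 XOR 0 XOR 0 XOR 0 XOR 0 XOR 0 XOR 0 XOR 0 XOR 0 XOR 1 XOR 1 XOR 0 XOR 1 XOR 1 XOR 1 XOR 0 XOR 1 XOR 1 XOR 0 XOR 0 XOR 1 XOR 0 XOR 0 XOR 0 = 1

1


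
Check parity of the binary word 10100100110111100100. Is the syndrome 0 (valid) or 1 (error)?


Syndrome = XOR of all bits = 1 XOR 0 XOR 1 XOR 0 XOR 0 XOR 1 XOR 0 XOR 0 XOR 1 XOR 1 XOR 0 XOR 1 XOR 1 XOR 1 XOR 1 XOR 0 XOR 0 XOR 1 XOR 0 XOR 0 = 0

0


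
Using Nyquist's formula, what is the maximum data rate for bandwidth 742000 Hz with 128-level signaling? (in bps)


Rate = 2 * B * log2(M) = 2 * 742000 * 7.0 = 10388000.0

10388000.0 bps


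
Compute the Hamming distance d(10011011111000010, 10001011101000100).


Count differing positions: . . . ^ . . . . . ^ . . . . ^ ^ . = 4 differences

4


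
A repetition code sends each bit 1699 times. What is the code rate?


Rate = k/n = 1/1699

1/1699


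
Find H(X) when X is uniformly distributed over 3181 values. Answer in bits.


H = log2(n) = log2(3181) = 11.6353

11.6353 bits


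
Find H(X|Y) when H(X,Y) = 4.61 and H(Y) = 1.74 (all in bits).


H(X|Y) = H(X,Y) - H(Y) = 4.61 - 1.74 = 2.87

2.87 bits


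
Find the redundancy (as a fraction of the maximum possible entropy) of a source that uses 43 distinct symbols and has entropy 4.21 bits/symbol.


H_max = log2(K) = log2(43) = 5.4263 bits/symbol. Redundancy = 1 - H/H_max = 1 - 4.21/5.4263 = 1 - 0.7759 = 0.2241

0.2241


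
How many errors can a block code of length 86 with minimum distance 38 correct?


Correction capability = floor((d-1)/2) = floor((38-1)/2) = 18

18 errors


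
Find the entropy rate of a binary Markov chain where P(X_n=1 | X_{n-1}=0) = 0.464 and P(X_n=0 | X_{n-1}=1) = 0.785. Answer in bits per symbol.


Stationary distribution: pi_0 = p10/(p01+p10) = 0.6285, pi_1 = 0.3715. Entropy rate H' = pi_0*H(p01) + pi_1*H(p10) = 0.6285*0.9963 + 0.3715*0.7509 = 0.9051

0.9051 bits/symbol


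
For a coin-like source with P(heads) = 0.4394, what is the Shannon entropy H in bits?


H = -p*log2(p) - (1-p)*log2(1-p). -0.4394*log2(0.4394) = 0.521301; -0.5606*log2(0.5606) = 0.468077. H = 0.521301 + 0.468077 = 0.9894

0.9894 bits


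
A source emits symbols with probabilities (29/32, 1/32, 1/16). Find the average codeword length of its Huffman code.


Huffman construction (repeatedly merge the two least-probable nodes; each merge adds 1 bit to every symbol beneath it): 1/32 + 1/16 = 3/32; 3/32 + 29/32 = 1. Resulting codeword lengths (in the order the probabilities were given): (1, 2, 2). L_avg = sum(p_i * l_i) = 29/32*1 + 1/32*2 + 1/16*2 = 35/32 = 1.0938

1.0938 bits


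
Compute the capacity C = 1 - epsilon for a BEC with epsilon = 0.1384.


C = 1 - epsilon = 1 - 0.1384 = 0.8616

0.8616 bits


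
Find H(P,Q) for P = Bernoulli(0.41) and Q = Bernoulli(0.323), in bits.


H(P,Q) = -p*log2(q) - (1-p)*log2(1-q). -0.41*log2(0.323) = 0.668462; -0.59*log2(0.677) = 0.332036. H(P,Q) = 0.668462 + 0.332036 = 1.0005

1.0005 bits


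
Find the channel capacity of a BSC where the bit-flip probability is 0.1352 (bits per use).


H(p) = -p*log2(p) - (1-p)*log2(1-p) = -0.1352*log2(0.1352) - 0.8648*log2(0.8648) = 0.390300 + 0.181229 = 0.5715. C = 1 - H(p) = 1 - 0.5715 = 0.4285

0.4285 bits


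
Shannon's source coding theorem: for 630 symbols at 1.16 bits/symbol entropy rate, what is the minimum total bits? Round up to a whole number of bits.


Minimum bits >= n * H = 630 * 1.16 = 730.8, rounded up to a whole number of bits = 731

731 bits


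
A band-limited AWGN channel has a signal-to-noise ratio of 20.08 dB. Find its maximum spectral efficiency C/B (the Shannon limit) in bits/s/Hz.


SNR_linear = 10^(20.08/10) = 101.8591; C/B = log2(1 + SNR_linear) = log2(1 + 101.8591) = 6.6845

6.6845 bits/s/Hz


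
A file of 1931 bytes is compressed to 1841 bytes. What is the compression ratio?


Ratio = original / compressed = 1931 / 1841 = 1.0489

1.0489


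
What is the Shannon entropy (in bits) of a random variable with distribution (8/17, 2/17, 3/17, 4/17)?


H = -sum(p_i * log2(p_i)). Terms: -(8/17)*log2(8/17) = 0.511747; -(2/17)*log2(2/17) = 0.363231; -(3/17)*log2(3/17) = 0.441618; -(4/17)*log2(4/17) = 0.491168. H = 0.511747 + 0.363231 + 0.441618 + 0.491168 = 1.8078

1.8078 bits


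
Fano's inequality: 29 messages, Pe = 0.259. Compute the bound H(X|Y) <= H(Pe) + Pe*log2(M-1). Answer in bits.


H(Pe) = -Pe*log2(Pe) - (1-Pe)*log2(1-Pe) = -0.259*log2(0.259) - 0.741*log2(0.741) = 0.504785 + 0.320449 = 0.8252. Pe*log2(M-1) = 0.259*log2(28) = 1.245105. Bound = H(Pe) + Pe*log2(M-1) = 0.504785 + 0.320449 + 1.245105 = 2.0703

2.0703 bits


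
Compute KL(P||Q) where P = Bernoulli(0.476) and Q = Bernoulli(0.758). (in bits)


KL = p*log2(p/q) + (1-p)*log2((1-p)/(1-q)) = 0.476*log2(0.476/0.758) + 0.524*log2(0.524/0.242) = 0.2645

0.2645 bits


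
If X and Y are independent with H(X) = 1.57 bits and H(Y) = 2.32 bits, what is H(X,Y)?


For independent variables, H(X,Y) = H(X) + H(Y) = 1.57 + 2.32 = 3.89

3.89 bits


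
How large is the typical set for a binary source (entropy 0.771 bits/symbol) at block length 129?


log2|A_typical| = nH = 129 * 0.771 = 99.459, so |A_typical| ~ 2^99.459 = 8.712e+29

8.712e+29


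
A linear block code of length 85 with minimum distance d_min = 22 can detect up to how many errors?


Detection capability = d_min - 1 = 22 - 1 = 21

21 errors


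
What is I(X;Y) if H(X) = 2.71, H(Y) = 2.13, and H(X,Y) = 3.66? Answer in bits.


I(X;Y) = H(X) + H(Y) - H(X,Y) = 2.71 + 2.13 - 3.66 = 1.18

1.18 bits


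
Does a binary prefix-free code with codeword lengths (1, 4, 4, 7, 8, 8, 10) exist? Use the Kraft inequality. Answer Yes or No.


Kraft sum = sum(2^(-l_i)) = 0.6416, need <= 1. Result: satisfied (a binary prefix-free code with these lengths exists)

Yes


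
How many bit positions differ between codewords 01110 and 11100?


Count differing positions: ^ . . ^ . = 2 differences

2


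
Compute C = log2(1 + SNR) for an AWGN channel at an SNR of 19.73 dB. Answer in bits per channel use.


SNR_linear = 10^(19.73/10) = 93.9723; C = log2(1 + SNR_linear) = log2(1 + 93.9723) = 6.5694

6.5694 bits/channel use


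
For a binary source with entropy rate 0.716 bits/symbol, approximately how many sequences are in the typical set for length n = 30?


log2|A_typical| = nH = 30 * 0.716 = 21.48, so |A_typical| ~ 2^21.48 = 2.925e+06

2.925e+06


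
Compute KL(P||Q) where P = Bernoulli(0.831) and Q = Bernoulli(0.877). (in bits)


KL = p*log2(p/q) + (1-p)*log2((1-p)/(1-q)) = 0.831*log2(0.831/0.877) + 0.169*log2(0.169/0.123) = 0.0129

0.0129 bits


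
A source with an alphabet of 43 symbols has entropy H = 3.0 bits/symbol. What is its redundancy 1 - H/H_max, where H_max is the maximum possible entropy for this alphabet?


H_max = log2(K) = log2(43) = 5.4263 bits/symbol. Redundancy = 1 - H/H_max = 1 - 3.0/5.4263 = 1 - 0.5529 = 0.4471

0.4471


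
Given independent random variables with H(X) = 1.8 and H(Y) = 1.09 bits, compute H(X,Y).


For independent variables, H(X,Y) = H(X) + H(Y) = 1.8 + 1.09 = 2.89

2.89 bits


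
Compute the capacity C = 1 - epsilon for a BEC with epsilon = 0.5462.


C = 1 - epsilon = 1 - 0.5462 = 0.4538

0.4538 bits


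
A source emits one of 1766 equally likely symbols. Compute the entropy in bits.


H = log2(n) = log2(1766) = 10.7863

10.7863 bits


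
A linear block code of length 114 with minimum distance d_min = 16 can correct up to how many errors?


Correction capability = floor((d-1)/2) = floor((16-1)/2) = 7

7 errors


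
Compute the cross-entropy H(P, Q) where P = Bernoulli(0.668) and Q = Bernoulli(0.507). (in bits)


H(P,Q) = -p*log2(q) - (1-p)*log2(1-q). -0.668*log2(0.507) = 0.654601; -0.332*log2(0.493) = 0.338753. H(P,Q) = 0.654601 + 0.338753 = 0.9934

0.9934 bits


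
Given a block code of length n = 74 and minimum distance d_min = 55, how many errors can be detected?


Detection capability = d_min - 1 = 55 - 1 = 54

54 errors


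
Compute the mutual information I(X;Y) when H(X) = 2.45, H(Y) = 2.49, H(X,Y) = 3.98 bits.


I(X;Y) = H(X) + H(Y) - H(X,Y) = 2.45 + 2.49 - 3.98 = 0.96

0.96 bits


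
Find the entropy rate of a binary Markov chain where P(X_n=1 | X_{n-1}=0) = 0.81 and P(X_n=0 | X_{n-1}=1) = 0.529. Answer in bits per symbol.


Stationary distribution: pi_0 = p10/(p01+p10) = 0.3951, pi_1 = 0.6049. Entropy rate H' = pi_0*H(p01) + pi_1*H(p10) = 0.3951*0.7015 + 0.6049*0.9976 = 0.8806

0.8806 bits/symbol


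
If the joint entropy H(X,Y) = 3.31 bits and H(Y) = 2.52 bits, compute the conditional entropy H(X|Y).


H(X|Y) = H(X,Y) - H(Y) = 3.31 - 2.52 = 0.79

0.79 bits


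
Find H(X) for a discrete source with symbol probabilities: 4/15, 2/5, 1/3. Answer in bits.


H = -sum(p_i * log2(p_i)). Terms: -(4/15)*log2(4/15) = 0.508504; -(2/5)*log2(2/5) = 0.528771; -(1/3)*log2(1/3) = 0.528321. H = 0.508504 + 0.528771 + 0.528321 = 1.5656

1.5656 bits


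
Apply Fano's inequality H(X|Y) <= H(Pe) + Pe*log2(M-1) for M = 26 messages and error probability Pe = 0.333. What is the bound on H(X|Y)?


H(Pe) = -Pe*log2(Pe) - (1-Pe)*log2(1-Pe) = -0.333*log2(0.333) - 0.667*log2(0.667) = 0.528273 + 0.389689 = 0.918. Pe*log2(M-1) = 0.333*log2(25) = 1.546404. Bound = H(Pe) + Pe*log2(M-1) = 0.528273 + 0.389689 + 1.546404 = 2.4644

2.4644 bits


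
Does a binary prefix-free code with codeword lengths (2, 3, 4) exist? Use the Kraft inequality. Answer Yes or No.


Kraft sum = sum(2^(-l_i)) = 0.4375, need <= 1. Result: satisfied (a binary prefix-free code with these lengths exists)

Yes


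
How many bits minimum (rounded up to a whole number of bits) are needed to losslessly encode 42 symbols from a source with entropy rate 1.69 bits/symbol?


Minimum bits >= n * H = 42 * 1.69 = 70.98, rounded up to a whole number of bits = 71

71 bits


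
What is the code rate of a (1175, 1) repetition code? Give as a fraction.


Rate = k/n = 1/1175

1/1175


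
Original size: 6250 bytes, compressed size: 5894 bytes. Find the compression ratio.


Ratio = original / compressed = 6250 / 5894 = 1.0604

1.0604


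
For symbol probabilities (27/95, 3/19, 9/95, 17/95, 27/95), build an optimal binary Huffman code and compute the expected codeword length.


Huffman construction (repeatedly merge the two least-probable nodes; each merge adds 1 bit to every symbol beneath it): 9/95 + 3/19 = 24/95; 17/95 + 24/95 = 41/95; 27/95 + 27/95 = 54/95; 41/95 + 54/95 = 1. Resulting codeword lengths (in the order the probabilities were given): (2, 3, 3, 2, 2). L_avg = sum(p_i * l_i) = 27/95*2 + 3/19*3 + 9/95*3 + 17/95*2 + 27/95*2 = 214/95 = 2.2526

2.2526 bits


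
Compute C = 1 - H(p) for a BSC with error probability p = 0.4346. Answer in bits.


H(p) = -p*log2(p) - (1-p)*log2(1-p) = -0.4346*log2(0.4346) - 0.5654*log2(0.5654) = 0.522493 + 0.465130 = 0.9876. C = 1 - H(p) = 1 - 0.9876 = 0.0124

0.0124 bits


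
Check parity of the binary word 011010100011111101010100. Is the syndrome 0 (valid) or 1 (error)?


Syndrome = XOR of all bits = 0 XOR 1 XOR 1 XOR 0 XOR 1 XOR 0 XOR 1 XOR 0 XOR 0 XOR 0 XOR 1 XOR 1 XOR 1 XOR 1 XOR 1 XOR 1 XOR 0 XOR 1 XOR 0 XOR 1 XOR 0 XOR 1 XOR 0 XOR 0 = 1

1
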